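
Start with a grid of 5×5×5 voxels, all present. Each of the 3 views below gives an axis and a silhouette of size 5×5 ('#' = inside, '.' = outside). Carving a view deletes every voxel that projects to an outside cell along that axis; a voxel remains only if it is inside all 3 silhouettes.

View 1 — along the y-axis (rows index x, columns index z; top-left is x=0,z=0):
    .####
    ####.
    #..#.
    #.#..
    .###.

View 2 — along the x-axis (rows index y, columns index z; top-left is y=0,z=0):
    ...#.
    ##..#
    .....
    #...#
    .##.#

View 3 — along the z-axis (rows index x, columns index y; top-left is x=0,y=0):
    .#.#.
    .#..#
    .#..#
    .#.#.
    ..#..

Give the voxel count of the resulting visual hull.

remaining voxels: 10

before carving: 125 voxels (5×5×5)
[1] y-view keeps 15 columns → grid now 75
[2] x-view keeps 9 columns → grid now 23
[3] z-view keeps 9 columns → grid now 10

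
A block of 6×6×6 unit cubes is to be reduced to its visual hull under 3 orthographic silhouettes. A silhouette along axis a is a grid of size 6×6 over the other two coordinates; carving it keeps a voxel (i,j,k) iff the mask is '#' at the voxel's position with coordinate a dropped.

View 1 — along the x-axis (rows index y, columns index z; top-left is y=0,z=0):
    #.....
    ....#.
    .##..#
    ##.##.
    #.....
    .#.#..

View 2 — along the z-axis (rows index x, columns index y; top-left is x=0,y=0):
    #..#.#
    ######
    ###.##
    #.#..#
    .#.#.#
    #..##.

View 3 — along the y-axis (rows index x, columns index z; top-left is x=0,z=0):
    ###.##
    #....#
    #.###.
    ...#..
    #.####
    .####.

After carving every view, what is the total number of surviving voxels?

remaining voxels: 23

start: 6×6×6 = 216 voxels
V1 x: intersect with YZ mask (12 set) -- 72 left
V2 z: intersect with XY mask (23 set) -- 46 left
V3 y: intersect with XZ mask (21 set) -- 23 left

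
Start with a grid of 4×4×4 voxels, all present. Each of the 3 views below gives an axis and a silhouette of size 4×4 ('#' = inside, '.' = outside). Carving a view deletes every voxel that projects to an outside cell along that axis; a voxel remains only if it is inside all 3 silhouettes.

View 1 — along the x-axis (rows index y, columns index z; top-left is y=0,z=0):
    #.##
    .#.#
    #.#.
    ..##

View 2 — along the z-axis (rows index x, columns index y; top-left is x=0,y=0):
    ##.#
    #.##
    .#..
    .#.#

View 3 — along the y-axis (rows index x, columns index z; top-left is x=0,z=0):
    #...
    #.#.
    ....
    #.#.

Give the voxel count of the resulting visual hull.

remaining voxels: 7

start: 4×4×4 = 64 voxels
carve view 1 (along x, YZ-mask fill 9/16): 36 voxels remain
carve view 2 (along z, XY-mask fill 9/16): 20 voxels remain
carve view 3 (along y, XZ-mask fill 5/16): 7 voxels remain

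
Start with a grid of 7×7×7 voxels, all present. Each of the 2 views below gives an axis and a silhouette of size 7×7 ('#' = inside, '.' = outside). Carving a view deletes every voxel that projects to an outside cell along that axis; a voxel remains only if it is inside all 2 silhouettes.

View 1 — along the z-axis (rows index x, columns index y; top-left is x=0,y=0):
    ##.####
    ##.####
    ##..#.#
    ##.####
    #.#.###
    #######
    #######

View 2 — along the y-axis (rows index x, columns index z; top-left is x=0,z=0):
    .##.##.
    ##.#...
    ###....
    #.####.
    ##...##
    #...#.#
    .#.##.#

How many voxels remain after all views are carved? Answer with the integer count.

initial block: 7^3 = 343
after view 1 [z-axis, 41 of 49 cells solid] → remaining = 287
after view 2 [y-axis, 26 of 49 cells solid] → remaining = 153

voxel count = 153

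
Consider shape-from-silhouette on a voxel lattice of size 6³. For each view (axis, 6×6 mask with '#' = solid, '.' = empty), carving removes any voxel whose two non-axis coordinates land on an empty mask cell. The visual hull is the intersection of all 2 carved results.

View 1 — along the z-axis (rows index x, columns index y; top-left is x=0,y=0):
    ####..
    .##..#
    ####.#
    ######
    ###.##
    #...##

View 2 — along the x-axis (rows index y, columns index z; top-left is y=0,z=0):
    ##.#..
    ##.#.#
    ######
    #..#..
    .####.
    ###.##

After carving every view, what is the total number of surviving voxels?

initial block: 6^3 = 216
  1. axis=2 (XY plane), |mask|=26  ⇒  voxels=156
  2. axis=0 (YZ plane), |mask|=24  ⇒  voxels=108

voxel count = 108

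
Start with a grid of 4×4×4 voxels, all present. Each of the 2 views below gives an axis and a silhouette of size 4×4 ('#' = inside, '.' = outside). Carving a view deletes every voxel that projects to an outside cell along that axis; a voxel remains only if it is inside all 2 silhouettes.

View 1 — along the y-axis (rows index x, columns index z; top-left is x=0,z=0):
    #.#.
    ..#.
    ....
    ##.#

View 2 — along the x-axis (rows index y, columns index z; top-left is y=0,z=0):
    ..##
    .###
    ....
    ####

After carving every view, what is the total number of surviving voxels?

start: 4×4×4 = 64 voxels
step 1: project along y, AND mask (6/16) → |grid| = 24
step 2: project along x, AND mask (9/16) → |grid| = 13

|visual hull| = 13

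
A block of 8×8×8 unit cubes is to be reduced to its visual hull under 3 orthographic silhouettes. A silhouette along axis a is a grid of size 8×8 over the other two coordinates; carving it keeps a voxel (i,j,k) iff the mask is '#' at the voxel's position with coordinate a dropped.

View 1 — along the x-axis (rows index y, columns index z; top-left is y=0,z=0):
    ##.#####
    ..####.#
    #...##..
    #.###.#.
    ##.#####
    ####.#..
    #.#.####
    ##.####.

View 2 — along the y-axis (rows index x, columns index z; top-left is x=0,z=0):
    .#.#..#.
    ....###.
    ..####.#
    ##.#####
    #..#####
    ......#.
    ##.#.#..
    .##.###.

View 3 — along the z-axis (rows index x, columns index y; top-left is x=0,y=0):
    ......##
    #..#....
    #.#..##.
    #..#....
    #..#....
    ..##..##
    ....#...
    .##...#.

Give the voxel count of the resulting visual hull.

59 voxels

initial block: 8^3 = 512
after view 1 [x-axis, 44 of 64 cells solid] → remaining = 352
after view 2 [y-axis, 34 of 64 cells solid] → remaining = 194
after view 3 [z-axis, 20 of 64 cells solid] → remaining = 59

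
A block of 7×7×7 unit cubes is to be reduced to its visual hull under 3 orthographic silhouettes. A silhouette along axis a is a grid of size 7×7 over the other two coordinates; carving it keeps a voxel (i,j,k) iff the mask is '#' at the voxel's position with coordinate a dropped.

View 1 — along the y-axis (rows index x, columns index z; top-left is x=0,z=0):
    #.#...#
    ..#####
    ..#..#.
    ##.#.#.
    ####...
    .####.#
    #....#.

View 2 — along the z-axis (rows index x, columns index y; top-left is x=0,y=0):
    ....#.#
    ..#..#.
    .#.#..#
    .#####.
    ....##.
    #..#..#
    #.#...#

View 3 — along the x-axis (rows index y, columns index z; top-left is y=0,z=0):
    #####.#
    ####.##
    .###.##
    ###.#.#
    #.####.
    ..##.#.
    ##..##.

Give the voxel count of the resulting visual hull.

remaining voxels: 48

start: 7×7×7 = 343 voxels
after view 1 [y-axis, 25 of 49 cells solid] → remaining = 175
after view 2 [z-axis, 20 of 49 cells solid] → remaining = 71
after view 3 [x-axis, 34 of 49 cells solid] → remaining = 48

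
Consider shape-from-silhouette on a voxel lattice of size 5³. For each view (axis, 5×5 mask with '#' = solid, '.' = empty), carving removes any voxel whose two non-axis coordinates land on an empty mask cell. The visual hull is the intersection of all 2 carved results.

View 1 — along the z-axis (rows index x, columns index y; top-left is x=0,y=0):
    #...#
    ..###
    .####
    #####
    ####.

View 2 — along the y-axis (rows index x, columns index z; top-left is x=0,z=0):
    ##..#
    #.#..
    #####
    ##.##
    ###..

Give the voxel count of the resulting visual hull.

full grid |V| = 125
after view 1 [z-axis, 18 of 25 cells solid] → remaining = 90
after view 2 [y-axis, 17 of 25 cells solid] → remaining = 64

voxel count = 64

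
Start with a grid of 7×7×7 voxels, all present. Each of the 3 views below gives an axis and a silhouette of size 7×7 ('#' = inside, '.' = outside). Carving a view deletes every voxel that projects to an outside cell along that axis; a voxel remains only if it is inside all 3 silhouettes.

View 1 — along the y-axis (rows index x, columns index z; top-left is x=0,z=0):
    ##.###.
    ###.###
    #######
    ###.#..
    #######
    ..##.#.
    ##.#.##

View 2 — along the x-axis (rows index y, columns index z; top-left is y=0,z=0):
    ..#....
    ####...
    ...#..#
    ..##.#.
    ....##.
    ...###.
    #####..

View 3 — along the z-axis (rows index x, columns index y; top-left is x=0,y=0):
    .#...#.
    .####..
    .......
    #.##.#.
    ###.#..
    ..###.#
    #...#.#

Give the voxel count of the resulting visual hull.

remaining voxels: 37

initial block: 7^3 = 343
step 1: project along y, AND mask (37/49) → |grid| = 259
step 2: project along x, AND mask (20/49) → |grid| = 106
step 3: project along z, AND mask (21/49) → |grid| = 37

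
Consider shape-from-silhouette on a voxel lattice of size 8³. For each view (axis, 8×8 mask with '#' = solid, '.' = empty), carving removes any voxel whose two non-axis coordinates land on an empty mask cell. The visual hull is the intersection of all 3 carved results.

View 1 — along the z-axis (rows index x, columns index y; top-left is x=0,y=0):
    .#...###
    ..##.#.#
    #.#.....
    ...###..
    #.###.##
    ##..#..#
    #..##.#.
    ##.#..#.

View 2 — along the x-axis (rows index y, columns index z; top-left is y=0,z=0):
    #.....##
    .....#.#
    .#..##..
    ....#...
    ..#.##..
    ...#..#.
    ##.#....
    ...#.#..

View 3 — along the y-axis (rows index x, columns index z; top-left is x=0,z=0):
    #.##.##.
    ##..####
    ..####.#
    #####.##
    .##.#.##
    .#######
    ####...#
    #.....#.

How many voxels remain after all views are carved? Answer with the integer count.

|visual hull| = 47

before carving: 512 voxels (8×8×8)
carve view 1 (along z, XY-mask fill 31/64): 248 voxels remain
carve view 2 (along x, YZ-mask fill 19/64): 73 voxels remain
carve view 3 (along y, XZ-mask fill 42/64): 47 voxels remain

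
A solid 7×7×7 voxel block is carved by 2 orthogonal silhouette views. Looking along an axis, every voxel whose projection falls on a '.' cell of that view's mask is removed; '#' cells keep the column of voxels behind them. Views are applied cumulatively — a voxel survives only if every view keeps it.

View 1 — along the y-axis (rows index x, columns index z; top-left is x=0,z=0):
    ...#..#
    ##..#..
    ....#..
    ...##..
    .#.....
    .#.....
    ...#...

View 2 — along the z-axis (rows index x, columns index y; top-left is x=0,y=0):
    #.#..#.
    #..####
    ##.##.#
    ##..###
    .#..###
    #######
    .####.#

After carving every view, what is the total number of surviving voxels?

full grid |V| = 343
after view 1 [y-axis, 11 of 49 cells solid] → remaining = 77
after view 2 [z-axis, 34 of 49 cells solid] → remaining = 52

voxel count = 52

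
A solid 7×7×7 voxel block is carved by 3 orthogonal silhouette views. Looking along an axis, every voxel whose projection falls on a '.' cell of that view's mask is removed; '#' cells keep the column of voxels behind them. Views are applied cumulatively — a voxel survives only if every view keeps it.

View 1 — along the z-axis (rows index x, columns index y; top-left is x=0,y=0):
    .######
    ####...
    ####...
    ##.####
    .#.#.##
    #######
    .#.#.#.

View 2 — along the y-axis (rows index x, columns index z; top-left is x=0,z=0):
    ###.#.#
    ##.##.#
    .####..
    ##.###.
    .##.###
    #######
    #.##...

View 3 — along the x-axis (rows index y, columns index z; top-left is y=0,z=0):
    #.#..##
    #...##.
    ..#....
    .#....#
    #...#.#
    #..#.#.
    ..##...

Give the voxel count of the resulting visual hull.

59 voxels

before carving: 343 voxels (7×7×7)
V1 z: intersect with XY mask (34 set) -- 238 left
V2 y: intersect with XZ mask (34 set) -- 174 left
V3 x: intersect with YZ mask (18 set) -- 59 left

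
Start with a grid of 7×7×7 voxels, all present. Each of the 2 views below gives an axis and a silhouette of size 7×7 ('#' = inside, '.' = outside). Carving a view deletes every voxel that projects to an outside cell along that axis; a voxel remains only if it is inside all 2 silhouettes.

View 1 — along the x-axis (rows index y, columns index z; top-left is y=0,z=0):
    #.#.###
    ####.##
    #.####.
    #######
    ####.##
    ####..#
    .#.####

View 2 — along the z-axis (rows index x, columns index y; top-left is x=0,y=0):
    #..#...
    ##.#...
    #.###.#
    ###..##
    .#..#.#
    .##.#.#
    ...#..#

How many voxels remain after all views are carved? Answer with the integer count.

remaining voxels: 135

before carving: 343 voxels (7×7×7)
  1. axis=0 (YZ plane), |mask|=39  ⇒  voxels=273
  2. axis=2 (XY plane), |mask|=24  ⇒  voxels=135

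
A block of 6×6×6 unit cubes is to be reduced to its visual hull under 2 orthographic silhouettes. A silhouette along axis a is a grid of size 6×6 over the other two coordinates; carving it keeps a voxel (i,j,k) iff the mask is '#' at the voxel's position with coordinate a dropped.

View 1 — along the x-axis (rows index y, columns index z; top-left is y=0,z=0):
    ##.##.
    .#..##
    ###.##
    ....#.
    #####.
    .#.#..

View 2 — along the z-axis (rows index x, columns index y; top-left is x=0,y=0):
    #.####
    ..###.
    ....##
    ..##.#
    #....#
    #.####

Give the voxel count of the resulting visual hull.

initial block: 6^3 = 216
step 1: project along x, AND mask (20/36) → |grid| = 120
step 2: project along z, AND mask (20/36) → |grid| = 66

remaining voxels: 66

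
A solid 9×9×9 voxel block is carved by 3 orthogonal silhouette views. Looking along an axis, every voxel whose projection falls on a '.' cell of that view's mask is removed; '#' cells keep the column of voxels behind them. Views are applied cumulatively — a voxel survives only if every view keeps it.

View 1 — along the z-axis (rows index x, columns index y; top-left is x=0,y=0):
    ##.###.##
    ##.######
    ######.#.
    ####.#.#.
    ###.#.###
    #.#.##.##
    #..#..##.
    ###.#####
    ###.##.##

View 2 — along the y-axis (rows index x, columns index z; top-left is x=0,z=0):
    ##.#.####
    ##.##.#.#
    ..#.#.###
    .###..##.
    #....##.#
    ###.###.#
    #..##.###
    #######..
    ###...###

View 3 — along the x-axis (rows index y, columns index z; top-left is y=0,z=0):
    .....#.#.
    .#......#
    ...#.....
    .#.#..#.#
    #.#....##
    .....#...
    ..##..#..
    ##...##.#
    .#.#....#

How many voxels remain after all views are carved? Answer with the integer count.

remaining voxels: 113

before carving: 729 voxels (9×9×9)
V1 z: intersect with XY mask (60 set) -- 540 left
V2 y: intersect with XZ mask (53 set) -- 354 left
V3 x: intersect with YZ mask (25 set) -- 113 left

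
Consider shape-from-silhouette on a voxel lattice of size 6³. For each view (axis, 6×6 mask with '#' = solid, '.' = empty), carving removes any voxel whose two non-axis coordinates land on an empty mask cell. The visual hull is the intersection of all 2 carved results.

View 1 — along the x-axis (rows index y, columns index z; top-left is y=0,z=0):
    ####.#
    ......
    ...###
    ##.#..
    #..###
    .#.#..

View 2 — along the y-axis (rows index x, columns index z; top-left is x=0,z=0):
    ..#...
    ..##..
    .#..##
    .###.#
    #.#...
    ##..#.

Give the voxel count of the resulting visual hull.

full grid |V| = 216
  1. axis=0 (YZ plane), |mask|=17  ⇒  voxels=102
  2. axis=1 (XZ plane), |mask|=15  ⇒  voxels=39

|visual hull| = 39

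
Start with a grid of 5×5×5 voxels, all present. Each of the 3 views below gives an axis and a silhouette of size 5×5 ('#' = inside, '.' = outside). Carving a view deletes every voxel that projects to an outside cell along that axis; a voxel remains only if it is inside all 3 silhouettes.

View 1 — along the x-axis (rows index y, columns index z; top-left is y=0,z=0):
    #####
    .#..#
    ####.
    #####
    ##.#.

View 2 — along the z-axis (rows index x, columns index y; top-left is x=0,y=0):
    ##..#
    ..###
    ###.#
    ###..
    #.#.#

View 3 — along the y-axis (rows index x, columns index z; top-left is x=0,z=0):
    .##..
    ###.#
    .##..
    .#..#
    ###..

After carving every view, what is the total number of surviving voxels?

initial block: 5^3 = 125
  1. axis=0 (YZ plane), |mask|=19  ⇒  voxels=95
  2. axis=2 (XY plane), |mask|=16  ⇒  voxels=59
  3. axis=1 (XZ plane), |mask|=13  ⇒  voxels=32

remaining voxels: 32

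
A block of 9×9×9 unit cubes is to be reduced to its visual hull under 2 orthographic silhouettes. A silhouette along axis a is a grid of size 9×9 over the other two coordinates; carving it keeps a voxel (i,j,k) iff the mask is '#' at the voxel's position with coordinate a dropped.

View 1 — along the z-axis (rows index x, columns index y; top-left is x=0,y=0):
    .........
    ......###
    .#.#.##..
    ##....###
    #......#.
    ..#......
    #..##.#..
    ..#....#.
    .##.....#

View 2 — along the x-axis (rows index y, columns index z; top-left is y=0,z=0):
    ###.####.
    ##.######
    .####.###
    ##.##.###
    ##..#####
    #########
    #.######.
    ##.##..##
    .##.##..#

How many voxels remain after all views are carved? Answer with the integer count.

before carving: 729 voxels (9×9×9)
V1 z: intersect with XY mask (24 set) -- 216 left
V2 x: intersect with YZ mask (63 set) -- 163 left

voxel count = 163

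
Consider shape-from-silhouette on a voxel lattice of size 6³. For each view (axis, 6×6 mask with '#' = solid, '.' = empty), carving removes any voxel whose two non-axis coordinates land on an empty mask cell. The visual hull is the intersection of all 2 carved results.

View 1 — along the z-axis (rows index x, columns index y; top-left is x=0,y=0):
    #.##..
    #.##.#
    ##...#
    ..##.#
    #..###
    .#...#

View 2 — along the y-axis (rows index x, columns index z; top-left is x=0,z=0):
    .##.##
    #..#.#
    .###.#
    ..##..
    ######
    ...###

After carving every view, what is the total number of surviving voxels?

full grid |V| = 216
V1 z: intersect with XY mask (19 set) -- 114 left
V2 y: intersect with XZ mask (22 set) -- 72 left

remaining voxels: 72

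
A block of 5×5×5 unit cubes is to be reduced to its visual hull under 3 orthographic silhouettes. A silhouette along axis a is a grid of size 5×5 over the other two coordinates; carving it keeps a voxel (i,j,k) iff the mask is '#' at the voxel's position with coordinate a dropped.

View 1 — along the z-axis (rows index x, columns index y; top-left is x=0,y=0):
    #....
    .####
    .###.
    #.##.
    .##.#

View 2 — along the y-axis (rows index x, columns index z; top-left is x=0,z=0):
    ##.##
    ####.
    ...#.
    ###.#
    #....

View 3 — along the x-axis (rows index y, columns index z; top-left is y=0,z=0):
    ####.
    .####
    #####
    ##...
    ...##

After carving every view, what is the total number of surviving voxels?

25 voxels

full grid |V| = 125
[1] z-view keeps 14 columns → grid now 70
[2] y-view keeps 14 columns → grid now 38
[3] x-view keeps 17 columns → grid now 25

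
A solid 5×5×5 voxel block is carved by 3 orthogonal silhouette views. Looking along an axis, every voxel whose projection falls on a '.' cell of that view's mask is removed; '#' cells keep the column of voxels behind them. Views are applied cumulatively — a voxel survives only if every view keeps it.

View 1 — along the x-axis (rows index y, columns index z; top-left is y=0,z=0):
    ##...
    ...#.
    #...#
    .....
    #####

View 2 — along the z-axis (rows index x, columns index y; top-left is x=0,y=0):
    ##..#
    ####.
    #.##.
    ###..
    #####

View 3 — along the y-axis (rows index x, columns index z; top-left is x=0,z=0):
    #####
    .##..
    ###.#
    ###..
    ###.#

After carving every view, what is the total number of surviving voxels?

start: 5×5×5 = 125 voxels
  1. axis=0 (YZ plane), |mask|=10  ⇒  voxels=50
  2. axis=2 (XY plane), |mask|=18  ⇒  voxels=32
  3. axis=1 (XZ plane), |mask|=18  ⇒  voxels=24

remaining voxels: 24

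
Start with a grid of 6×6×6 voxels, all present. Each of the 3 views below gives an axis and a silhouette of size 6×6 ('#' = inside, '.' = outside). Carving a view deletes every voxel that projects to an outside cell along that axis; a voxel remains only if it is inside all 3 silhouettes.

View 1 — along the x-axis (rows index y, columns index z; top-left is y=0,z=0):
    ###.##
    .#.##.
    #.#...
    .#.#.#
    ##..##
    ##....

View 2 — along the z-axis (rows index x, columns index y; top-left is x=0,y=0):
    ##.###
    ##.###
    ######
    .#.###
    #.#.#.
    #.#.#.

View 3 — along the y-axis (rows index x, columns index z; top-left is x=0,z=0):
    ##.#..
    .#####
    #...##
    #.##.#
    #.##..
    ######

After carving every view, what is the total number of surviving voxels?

initial block: 6^3 = 216
  1. axis=0 (YZ plane), |mask|=19  ⇒  voxels=114
  2. axis=2 (XY plane), |mask|=26  ⇒  voxels=87
  3. axis=1 (XZ plane), |mask|=24  ⇒  voxels=56

|visual hull| = 56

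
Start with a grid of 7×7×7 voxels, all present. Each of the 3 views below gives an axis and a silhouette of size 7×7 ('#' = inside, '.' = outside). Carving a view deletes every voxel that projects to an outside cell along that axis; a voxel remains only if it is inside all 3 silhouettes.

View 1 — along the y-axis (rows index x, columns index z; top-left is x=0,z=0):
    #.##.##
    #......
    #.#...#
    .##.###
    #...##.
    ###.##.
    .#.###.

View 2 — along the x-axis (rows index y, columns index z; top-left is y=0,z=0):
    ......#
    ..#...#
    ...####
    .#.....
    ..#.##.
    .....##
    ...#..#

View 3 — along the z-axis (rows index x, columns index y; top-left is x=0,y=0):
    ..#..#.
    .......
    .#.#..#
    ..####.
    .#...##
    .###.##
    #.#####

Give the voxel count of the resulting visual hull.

full grid |V| = 343
carve view 1 (along y, XZ-mask fill 26/49): 182 voxels remain
carve view 2 (along x, YZ-mask fill 15/49): 53 voxels remain
carve view 3 (along z, XY-mask fill 23/49): 31 voxels remain

voxel count = 31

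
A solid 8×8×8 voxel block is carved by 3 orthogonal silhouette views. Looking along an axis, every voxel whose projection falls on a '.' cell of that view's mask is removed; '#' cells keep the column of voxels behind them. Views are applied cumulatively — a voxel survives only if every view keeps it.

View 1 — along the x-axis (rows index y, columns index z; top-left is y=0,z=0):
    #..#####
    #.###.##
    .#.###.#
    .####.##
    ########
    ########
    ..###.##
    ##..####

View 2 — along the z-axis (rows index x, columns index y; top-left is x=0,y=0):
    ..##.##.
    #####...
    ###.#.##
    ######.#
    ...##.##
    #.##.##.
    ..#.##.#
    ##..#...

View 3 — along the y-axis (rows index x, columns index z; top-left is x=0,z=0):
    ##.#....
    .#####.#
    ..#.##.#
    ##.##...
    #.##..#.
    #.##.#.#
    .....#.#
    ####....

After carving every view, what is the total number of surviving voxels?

start: 8×8×8 = 512 voxels
after view 1 [x-axis, 50 of 64 cells solid] → remaining = 400
after view 2 [z-axis, 38 of 64 cells solid] → remaining = 238
after view 3 [y-axis, 32 of 64 cells solid] → remaining = 121

remaining voxels: 121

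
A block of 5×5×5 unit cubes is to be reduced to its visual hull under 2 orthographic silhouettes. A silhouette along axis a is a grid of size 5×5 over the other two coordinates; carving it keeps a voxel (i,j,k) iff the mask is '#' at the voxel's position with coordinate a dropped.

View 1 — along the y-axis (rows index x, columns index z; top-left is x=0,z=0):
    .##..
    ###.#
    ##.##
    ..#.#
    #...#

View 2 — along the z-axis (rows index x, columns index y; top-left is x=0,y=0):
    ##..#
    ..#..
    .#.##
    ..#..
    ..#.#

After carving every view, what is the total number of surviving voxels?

voxel count = 28

start: 5×5×5 = 125 voxels
  1. axis=1 (XZ plane), |mask|=14  ⇒  voxels=70
  2. axis=2 (XY plane), |mask|=10  ⇒  voxels=28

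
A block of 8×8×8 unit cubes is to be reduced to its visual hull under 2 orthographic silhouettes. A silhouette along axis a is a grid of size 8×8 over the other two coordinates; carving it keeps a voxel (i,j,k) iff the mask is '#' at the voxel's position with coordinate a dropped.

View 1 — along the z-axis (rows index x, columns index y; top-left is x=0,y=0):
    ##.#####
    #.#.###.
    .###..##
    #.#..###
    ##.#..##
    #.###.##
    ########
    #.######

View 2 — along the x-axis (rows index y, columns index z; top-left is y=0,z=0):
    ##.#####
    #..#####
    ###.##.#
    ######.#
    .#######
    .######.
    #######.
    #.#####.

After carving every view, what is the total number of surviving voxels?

full grid |V| = 512
V1 z: intersect with XY mask (48 set) -- 384 left
V2 x: intersect with YZ mask (52 set) -- 314 left

|visual hull| = 314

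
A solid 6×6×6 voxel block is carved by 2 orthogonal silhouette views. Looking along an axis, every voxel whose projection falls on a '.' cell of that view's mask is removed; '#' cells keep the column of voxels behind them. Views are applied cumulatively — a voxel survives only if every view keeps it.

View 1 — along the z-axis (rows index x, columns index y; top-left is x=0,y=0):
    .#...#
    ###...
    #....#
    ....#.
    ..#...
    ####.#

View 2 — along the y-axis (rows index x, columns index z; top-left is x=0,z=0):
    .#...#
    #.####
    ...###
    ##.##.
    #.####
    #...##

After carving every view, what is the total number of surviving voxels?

voxel count = 49

initial block: 6^3 = 216
carve view 1 (along z, XY-mask fill 14/36): 84 voxels remain
carve view 2 (along y, XZ-mask fill 22/36): 49 voxels remain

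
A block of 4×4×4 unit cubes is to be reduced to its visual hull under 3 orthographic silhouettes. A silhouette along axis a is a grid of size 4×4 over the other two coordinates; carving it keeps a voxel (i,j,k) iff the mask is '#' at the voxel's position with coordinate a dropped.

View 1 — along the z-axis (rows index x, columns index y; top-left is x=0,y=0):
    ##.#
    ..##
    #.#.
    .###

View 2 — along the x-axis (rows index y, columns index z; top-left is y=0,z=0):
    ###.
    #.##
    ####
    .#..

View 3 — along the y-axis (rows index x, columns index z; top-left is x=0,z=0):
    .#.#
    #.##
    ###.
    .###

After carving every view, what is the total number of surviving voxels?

start: 4×4×4 = 64 voxels
[1] z-view keeps 10 columns → grid now 40
[2] x-view keeps 11 columns → grid now 27
[3] y-view keeps 11 columns → grid now 18

18 voxels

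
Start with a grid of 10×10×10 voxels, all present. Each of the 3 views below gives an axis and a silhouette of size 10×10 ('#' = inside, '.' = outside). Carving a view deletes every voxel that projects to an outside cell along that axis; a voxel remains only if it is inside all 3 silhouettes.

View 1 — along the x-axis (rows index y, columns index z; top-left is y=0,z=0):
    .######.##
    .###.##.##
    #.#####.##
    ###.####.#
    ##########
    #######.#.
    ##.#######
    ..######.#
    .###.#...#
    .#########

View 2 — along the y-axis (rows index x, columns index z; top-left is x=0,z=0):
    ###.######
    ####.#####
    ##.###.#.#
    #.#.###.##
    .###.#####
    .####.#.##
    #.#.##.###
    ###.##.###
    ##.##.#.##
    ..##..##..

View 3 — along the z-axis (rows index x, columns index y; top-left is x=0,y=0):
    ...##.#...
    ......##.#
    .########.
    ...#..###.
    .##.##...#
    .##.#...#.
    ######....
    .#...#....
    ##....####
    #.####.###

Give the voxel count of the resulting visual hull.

initial block: 10^3 = 1000
carve view 1 (along x, YZ-mask fill 79/100): 790 voxels remain
carve view 2 (along y, XZ-mask fill 73/100): 578 voxels remain
carve view 3 (along z, XY-mask fill 49/100): 269 voxels remain

|visual hull| = 269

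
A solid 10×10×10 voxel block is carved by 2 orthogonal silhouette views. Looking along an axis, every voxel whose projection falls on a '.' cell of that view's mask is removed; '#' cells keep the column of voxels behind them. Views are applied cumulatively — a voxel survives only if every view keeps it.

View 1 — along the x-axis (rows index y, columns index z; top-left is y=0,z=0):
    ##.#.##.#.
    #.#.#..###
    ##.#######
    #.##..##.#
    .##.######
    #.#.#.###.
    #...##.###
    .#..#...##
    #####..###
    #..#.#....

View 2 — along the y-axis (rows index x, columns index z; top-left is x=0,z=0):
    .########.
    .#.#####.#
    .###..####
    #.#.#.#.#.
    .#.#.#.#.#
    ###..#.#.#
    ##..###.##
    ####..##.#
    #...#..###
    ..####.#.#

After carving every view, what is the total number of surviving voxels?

initial block: 10^3 = 1000
after view 1 [x-axis, 62 of 100 cells solid] → remaining = 620
after view 2 [y-axis, 63 of 100 cells solid] → remaining = 389

voxel count = 389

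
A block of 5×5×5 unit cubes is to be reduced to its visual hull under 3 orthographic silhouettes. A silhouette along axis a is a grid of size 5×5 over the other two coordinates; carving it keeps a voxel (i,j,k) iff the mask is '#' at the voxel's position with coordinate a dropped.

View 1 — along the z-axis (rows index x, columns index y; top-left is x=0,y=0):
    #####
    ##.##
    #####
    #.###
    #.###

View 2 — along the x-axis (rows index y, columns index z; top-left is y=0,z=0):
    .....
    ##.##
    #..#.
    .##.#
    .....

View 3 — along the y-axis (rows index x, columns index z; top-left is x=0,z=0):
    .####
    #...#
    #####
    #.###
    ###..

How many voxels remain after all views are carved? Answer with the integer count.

|visual hull| = 26

before carving: 125 voxels (5×5×5)
V1 z: intersect with XY mask (22 set) -- 110 left
V2 x: intersect with YZ mask (9 set) -- 35 left
V3 y: intersect with XZ mask (18 set) -- 26 left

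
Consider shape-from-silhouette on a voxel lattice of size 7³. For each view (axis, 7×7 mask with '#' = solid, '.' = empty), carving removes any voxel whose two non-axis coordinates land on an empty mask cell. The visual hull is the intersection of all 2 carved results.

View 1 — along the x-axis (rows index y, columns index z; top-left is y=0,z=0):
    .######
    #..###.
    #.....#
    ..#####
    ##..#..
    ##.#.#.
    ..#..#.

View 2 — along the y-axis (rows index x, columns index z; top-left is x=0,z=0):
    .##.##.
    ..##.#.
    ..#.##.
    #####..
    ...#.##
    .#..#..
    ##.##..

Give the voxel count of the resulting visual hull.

remaining voxels: 91

before carving: 343 voxels (7×7×7)
V1 x: intersect with YZ mask (26 set) -- 182 left
V2 y: intersect with XZ mask (24 set) -- 91 left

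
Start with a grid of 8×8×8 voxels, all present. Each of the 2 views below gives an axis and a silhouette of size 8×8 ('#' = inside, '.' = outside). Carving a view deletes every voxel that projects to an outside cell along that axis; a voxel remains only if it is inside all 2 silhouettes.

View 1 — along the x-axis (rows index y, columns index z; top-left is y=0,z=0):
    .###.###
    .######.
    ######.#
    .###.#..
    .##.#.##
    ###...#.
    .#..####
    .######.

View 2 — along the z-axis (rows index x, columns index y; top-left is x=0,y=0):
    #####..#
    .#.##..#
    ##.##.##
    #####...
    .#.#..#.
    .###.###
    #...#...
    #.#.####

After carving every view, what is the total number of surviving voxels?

voxel count = 206

start: 8×8×8 = 512 voxels
step 1: project along x, AND mask (43/64) → |grid| = 344
step 2: project along z, AND mask (38/64) → |grid| = 206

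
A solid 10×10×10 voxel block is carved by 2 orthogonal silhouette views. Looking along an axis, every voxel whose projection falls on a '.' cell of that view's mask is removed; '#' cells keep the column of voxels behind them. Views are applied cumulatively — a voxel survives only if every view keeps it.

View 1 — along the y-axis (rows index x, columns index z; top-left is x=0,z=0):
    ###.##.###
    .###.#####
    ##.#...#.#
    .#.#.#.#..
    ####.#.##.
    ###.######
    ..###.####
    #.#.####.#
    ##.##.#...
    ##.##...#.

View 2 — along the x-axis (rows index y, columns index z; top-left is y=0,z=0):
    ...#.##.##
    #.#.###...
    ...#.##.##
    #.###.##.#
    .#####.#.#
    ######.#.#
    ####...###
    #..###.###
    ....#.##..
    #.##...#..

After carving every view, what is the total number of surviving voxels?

before carving: 1000 voxels (10×10×10)
  1. axis=1 (XZ plane), |mask|=65  ⇒  voxels=650
  2. axis=0 (YZ plane), |mask|=58  ⇒  voxels=377

remaining voxels: 377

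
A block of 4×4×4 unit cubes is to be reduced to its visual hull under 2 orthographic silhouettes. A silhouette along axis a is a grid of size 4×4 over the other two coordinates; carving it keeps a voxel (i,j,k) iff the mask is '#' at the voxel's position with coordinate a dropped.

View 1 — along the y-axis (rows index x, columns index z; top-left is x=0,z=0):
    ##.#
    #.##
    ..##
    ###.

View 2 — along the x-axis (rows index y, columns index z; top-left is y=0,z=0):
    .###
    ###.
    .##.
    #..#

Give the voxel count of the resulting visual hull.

remaining voxels: 27

before carving: 64 voxels (4×4×4)
[1] y-view keeps 11 columns → grid now 44
[2] x-view keeps 10 columns → grid now 27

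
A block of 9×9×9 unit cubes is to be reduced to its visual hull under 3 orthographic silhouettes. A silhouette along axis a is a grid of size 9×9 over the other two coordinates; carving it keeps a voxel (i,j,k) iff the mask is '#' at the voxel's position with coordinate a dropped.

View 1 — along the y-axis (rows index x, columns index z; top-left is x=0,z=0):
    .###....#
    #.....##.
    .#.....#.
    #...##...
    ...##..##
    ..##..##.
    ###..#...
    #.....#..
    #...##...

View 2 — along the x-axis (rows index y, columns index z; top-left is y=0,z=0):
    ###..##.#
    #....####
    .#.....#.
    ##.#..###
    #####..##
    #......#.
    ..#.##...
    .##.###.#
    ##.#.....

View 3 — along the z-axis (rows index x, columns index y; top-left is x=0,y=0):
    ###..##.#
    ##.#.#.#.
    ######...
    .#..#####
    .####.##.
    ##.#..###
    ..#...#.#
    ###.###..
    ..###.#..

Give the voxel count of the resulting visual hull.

initial block: 9^3 = 729
step 1: project along y, AND mask (29/81) → |grid| = 261
step 2: project along x, AND mask (40/81) → |grid| = 132
step 3: project along z, AND mask (48/81) → |grid| = 78

78 voxels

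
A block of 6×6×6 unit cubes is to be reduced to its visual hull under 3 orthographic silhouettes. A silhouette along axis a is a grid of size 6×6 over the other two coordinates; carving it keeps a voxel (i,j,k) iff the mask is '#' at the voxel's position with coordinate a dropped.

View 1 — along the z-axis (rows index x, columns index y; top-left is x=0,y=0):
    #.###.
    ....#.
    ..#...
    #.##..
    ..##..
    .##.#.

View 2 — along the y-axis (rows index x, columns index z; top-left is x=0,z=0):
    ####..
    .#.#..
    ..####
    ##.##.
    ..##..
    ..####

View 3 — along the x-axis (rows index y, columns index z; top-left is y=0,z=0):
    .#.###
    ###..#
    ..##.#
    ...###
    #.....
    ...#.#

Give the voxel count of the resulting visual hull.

before carving: 216 voxels (6×6×6)
V1 z: intersect with XY mask (14 set) -- 84 left
V2 y: intersect with XZ mask (20 set) -- 50 left
V3 x: intersect with YZ mask (17 set) -- 23 left

voxel count = 23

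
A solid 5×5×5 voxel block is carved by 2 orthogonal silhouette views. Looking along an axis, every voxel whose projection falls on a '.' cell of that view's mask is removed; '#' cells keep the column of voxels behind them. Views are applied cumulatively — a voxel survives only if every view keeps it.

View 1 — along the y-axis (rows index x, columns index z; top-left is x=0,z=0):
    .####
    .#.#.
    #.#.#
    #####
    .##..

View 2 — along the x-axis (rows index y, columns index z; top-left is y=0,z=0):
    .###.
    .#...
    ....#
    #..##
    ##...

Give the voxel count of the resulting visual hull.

32 voxels

initial block: 5^3 = 125
V1 y: intersect with XZ mask (16 set) -- 80 left
V2 x: intersect with YZ mask (10 set) -- 32 left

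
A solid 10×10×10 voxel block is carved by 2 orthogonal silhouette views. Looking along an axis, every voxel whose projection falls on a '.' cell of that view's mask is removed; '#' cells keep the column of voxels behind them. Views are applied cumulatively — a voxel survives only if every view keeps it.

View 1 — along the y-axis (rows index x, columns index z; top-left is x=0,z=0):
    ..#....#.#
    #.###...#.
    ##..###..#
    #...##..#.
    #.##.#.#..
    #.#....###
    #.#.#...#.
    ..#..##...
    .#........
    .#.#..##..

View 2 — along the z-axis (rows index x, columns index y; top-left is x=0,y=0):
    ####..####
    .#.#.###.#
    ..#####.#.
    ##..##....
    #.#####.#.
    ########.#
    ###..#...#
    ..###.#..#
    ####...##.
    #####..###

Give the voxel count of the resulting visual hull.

remaining voxels: 259

full grid |V| = 1000
[1] y-view keeps 40 columns → grid now 400
[2] z-view keeps 64 columns → grid now 259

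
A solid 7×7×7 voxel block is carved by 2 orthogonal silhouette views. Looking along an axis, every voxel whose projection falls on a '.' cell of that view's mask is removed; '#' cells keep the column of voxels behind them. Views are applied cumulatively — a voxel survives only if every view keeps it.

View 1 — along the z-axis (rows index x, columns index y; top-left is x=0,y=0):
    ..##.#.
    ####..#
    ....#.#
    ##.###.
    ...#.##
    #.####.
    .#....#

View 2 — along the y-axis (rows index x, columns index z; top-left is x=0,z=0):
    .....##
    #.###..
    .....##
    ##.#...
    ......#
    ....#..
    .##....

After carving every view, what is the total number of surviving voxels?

57 voxels

initial block: 7^3 = 343
after view 1 [z-axis, 25 of 49 cells solid] → remaining = 175
after view 2 [y-axis, 15 of 49 cells solid] → remaining = 57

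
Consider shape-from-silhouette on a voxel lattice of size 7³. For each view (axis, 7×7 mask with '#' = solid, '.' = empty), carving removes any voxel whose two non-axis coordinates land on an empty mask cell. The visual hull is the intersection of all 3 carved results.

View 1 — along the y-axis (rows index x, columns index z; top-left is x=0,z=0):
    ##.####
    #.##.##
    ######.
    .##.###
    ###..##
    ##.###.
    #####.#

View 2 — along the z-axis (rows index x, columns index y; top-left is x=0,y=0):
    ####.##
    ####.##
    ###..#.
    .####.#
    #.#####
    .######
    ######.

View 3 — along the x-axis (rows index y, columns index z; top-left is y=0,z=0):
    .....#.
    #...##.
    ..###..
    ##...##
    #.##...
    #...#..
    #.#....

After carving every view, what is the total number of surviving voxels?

voxel count = 79

start: 7×7×7 = 343 voxels
[1] y-view keeps 38 columns → grid now 266
[2] z-view keeps 39 columns → grid now 211
[3] x-view keeps 18 columns → grid now 79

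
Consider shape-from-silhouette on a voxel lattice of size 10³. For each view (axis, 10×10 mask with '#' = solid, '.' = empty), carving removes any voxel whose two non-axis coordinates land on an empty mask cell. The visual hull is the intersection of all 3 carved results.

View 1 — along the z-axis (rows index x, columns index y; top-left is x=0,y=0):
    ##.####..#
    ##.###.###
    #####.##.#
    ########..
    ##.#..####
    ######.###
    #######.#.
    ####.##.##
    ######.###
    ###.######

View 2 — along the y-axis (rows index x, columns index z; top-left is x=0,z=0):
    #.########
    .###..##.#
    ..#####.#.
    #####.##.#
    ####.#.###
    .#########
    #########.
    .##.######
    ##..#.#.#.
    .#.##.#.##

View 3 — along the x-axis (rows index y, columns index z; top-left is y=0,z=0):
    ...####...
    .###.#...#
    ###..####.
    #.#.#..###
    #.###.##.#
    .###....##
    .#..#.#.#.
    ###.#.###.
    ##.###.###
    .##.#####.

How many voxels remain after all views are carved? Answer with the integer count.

initial block: 10^3 = 1000
step 1: project along z, AND mask (81/100) → |grid| = 810
step 2: project along y, AND mask (74/100) → |grid| = 595
step 3: project along x, AND mask (60/100) → |grid| = 355

voxel count = 355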